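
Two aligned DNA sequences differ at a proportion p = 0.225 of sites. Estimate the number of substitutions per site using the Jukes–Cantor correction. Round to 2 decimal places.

d = −(3/4) ln(1 − 4p/3) = −0.75 ln(1 − 0.3) = −0.75 ln(0.7)
  = −0.75 × (-0.356675) = 0.267506 substitutions/site.

0.27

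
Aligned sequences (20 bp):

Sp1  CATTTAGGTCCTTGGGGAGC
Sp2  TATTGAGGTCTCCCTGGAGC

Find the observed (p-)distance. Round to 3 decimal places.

0.350

The sequences differ at 7 of 20 positions (sites 1, 5, 11, 12, 13, 14, 15).
p = 7/20 = 0.350.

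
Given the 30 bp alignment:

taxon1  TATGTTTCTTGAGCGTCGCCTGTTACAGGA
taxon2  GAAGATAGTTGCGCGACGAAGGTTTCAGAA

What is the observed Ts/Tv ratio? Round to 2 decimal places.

Transitions are A↔G and C↔T; transversions are all other mismatches.
Transitions: 1. Transversions: 11.
R = 1/11 = 0.090909… ≈ 0.09 (to 2 d.p.).

0.09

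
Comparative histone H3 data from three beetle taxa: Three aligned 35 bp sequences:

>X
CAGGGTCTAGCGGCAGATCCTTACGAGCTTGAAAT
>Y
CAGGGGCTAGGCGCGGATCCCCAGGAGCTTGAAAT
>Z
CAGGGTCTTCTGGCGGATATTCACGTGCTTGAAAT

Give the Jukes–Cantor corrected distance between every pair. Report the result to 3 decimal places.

X–Y: 7/35 sites differ → p = 0.2, d = −0.75 ln(1 − 0.266667) = 0.232617 ≈ 0.233.
X–Z: 8/35 sites differ → p ≈ 0.228571, d = −0.75 ln(1 − 0.304761) = 0.272625 ≈ 0.273.
Y–Z: 10/35 sites differ → p ≈ 0.285714, d = −0.75 ln(1 − 0.380952) = 0.359679 ≈ 0.360.

d(X,Y) = 0.233, d(X,Z) = 0.273, d(Y,Z) = 0.360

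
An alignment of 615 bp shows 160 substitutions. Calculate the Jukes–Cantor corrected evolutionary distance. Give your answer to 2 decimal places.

p = 160/615 ≈ 0.260163.
d = −(3/4) ln(1 − 4p/3) = −0.75 ln(1 − 0.346884) = −0.75 ln(0.653116)
  = −0.75 × (-0.426001) = 0.319501 substitutions/site.

0.32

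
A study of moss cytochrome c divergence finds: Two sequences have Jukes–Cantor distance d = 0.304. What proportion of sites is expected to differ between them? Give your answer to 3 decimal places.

p = (3/4)(1 − e^(−4d/3)) = 0.75 × (1 − e^(-0.405333)) = 0.75 × (1 − 0.666755) = 0.249934.

0.250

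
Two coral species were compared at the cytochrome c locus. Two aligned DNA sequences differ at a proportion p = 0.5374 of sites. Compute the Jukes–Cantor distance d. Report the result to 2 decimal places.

d = −(3/4) ln(1 − 4p/3) = −0.75 ln(1 − 0.716533) = −0.75 ln(0.283467)
  = −0.75 × (-1.260660) = 0.945495 substitutions/site.

0.95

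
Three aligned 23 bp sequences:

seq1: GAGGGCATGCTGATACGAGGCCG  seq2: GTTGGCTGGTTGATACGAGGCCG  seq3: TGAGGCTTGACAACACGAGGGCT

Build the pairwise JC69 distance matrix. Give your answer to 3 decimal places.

seq1–seq2: 5/23 sites differ → p ≈ 0.217391, d = −0.75 ln(1 − 0.289855) = 0.256715 ≈ 0.257.
seq1–seq3: 10/23 sites differ → p ≈ 0.434783, d = −0.75 ln(1 − 0.579711) = 0.650110 ≈ 0.650.
seq2–seq3: 10/23 sites differ → p ≈ 0.434783, d = −0.75 ln(1 − 0.579711) = 0.650110 ≈ 0.650.

d(seq1,seq2) = 0.257, d(seq1,seq3) = 0.650, d(seq2,seq3) = 0.650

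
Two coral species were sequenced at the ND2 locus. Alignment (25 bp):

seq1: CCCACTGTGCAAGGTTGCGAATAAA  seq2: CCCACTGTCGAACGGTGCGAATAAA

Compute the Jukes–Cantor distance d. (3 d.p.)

The sequences differ at 4 of 25 sites (9, 10, 13, 15), so p = 4/25 = 0.16.
d = −(3/4) ln(1 − 4p/3) = −0.75 ln(1 − 0.213333) = −0.75 ln(0.786667)
  = −0.75 × (-0.239950) = 0.179963 substitutions/site.

0.180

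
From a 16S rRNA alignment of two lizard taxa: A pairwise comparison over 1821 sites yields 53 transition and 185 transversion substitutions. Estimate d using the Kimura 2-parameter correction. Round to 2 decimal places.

P = 53/1821 ≈ 0.029105 and Q = 185/1821 ≈ 0.101593.
Under the Kimura two-parameter model, d = −½ ln(1 − 2P − Q) − ¼ ln(1 − 2Q).
1 − 2P − Q = 0.840197, giving −½ ln(0.840197) = 0.087059.
1 − 2Q = 0.796814, giving −¼ ln(0.796814) = 0.056784.
d = 0.087059 + 0.056784 = 0.143843.

0.14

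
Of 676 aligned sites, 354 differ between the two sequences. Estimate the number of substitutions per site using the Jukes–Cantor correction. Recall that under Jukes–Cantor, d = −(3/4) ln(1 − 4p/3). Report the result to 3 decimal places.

0.899

p = 354/676 ≈ 0.523669.
d = −(3/4) ln(1 − 4p/3) = −0.75 ln(1 − 0.698225) = −0.75 ln(0.301775)
  = −0.75 × (-1.198074) = 0.898556 substitutions/site.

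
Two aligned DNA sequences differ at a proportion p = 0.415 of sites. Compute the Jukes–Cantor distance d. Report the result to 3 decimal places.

d = −(3/4) ln(1 − 4p/3) = −0.75 ln(1 − 0.553333) = −0.75 ln(0.446667)
  = −0.75 × (-0.805942) = 0.604457 substitutions/site.

0.604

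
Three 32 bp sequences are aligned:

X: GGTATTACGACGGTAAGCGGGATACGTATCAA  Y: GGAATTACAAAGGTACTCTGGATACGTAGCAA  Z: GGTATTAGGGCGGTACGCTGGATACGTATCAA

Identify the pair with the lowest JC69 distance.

X and Z

X–Y: 7/32 differ, p = 0.219, d = 0.259.
X–Z: 4/32 differ, p = 0.125, d = 0.137.
Y–Z: 7/32 differ, p = 0.219, d = 0.259.
The smallest distance is between X and Z.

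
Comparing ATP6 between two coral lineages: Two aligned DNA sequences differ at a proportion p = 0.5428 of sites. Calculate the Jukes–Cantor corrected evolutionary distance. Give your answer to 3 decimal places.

0.965

d = −(3/4) ln(1 − 4p/3) = −0.75 ln(1 − 0.723733) = −0.75 ln(0.276267)
  = −0.75 × (-1.286387) = 0.964790 substitutions/site.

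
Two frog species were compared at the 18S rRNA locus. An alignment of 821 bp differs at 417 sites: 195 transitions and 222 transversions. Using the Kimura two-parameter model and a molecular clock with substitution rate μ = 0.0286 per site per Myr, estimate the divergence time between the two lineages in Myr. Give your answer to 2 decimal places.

P = 195/821 ≈ 0.237515 and Q = 222/821 ≈ 0.270402.
Under the Kimura two-parameter model, d = −½ ln(1 − 2P − Q) − ¼ ln(1 − 2Q).
1 − 2P − Q = 0.254568, giving −½ ln(0.254568) = 0.684094.
1 − 2Q = 0.459196, giving −¼ ln(0.459196) = 0.194570.
d = 0.684094 + 0.194570 = 0.878664.
Under a molecular clock d = 2μt, so t = d/(2μ) = 0.878664 / (2 × 0.0286) = 15.36 Myr.

15.36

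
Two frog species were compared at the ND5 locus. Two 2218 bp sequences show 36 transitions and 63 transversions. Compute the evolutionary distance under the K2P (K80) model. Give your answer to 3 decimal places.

P = 36/2218 ≈ 0.016231 and Q = 63/2218 ≈ 0.028404.
Under the Kimura two-parameter model, d = −½ ln(1 − 2P − Q) − ¼ ln(1 − 2Q).
1 − 2P − Q = 0.939134, giving −½ ln(0.939134) = 0.031399.
1 − 2Q = 0.943192, giving −¼ ln(0.943192) = 0.014621.
d = 0.031399 + 0.014621 = 0.046020.

0.046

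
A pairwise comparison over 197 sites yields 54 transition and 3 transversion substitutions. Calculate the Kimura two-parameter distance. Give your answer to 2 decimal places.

0.42

P = 54/197 ≈ 0.274112 and Q = 3/197 ≈ 0.015228.
Under the Kimura two-parameter model, d = −½ ln(1 − 2P − Q) − ¼ ln(1 − 2Q).
1 − 2P − Q = 0.436548, giving −½ ln(0.436548) = 0.414428.
1 − 2Q = 0.969544, giving −¼ ln(0.969544) = 0.007732.
d = 0.414428 + 0.007732 = 0.422160.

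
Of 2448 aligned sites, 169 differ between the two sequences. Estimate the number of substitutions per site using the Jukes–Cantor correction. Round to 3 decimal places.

0.072

p = 169/2448 ≈ 0.069036.
d = −(3/4) ln(1 − 4p/3) = −0.75 ln(1 − 0.092048) = −0.75 ln(0.907952)
  = −0.75 × (-0.096564) = 0.072423 substitutions/site.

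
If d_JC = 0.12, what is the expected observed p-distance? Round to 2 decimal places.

p = (3/4)(1 − e^(−4d/3)) = 0.75 × (1 − e^(-0.16)) = 0.75 × (1 − 0.852144) = 0.110892.

0.11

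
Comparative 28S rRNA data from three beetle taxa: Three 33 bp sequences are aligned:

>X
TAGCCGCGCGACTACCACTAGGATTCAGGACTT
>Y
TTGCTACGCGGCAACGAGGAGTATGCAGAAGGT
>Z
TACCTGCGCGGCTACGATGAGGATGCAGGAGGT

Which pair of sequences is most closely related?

Y and Z

X–Y: 13/33 differ, p = 0.394, d = 0.559.
X–Z: 9/33 differ, p = 0.273, d = 0.339.
Y–Z: 7/33 differ, p = 0.212, d = 0.249.
The smallest distance is between Y and Z.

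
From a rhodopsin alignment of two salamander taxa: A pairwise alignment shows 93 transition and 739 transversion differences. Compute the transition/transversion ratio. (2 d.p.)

0.13

R = 93/739 = 0.125845… ≈ 0.13 (to 2 d.p.).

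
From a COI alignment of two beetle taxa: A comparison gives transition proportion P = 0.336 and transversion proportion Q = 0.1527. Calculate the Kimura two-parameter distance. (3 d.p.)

0.962

Under the Kimura two-parameter model, d = −½ ln(1 − 2P − Q) − ¼ ln(1 − 2Q).
1 − 2P − Q = 0.1753, giving −½ ln(0.1753) = 0.870628.
1 − 2Q = 0.6946, giving −¼ ln(0.6946) = 0.091105.
d = 0.870628 + 0.091105 = 0.961733.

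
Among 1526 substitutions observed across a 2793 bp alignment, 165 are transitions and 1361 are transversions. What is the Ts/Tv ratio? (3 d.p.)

R = 165/1361 = 0.121234… ≈ 0.121 (to 3 d.p.).

0.121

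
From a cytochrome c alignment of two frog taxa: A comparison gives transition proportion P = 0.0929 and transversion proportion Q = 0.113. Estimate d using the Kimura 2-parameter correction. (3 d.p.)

Under the Kimura two-parameter model, d = −½ ln(1 − 2P − Q) − ¼ ln(1 − 2Q).
1 − 2P − Q = 0.7012, giving −½ ln(0.7012) = 0.177481.
1 − 2Q = 0.774, giving −¼ ln(0.774) = 0.064046.
d = 0.177481 + 0.064046 = 0.241527.

0.242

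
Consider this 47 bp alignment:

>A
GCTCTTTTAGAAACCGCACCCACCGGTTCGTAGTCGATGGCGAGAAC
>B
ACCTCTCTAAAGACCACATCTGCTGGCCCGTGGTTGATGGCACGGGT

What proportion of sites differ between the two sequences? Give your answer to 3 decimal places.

The sequences differ at 21 of 47 positions.
p = 21/47 = 0.446808… ≈ 0.447 (to 3 d.p.).

0.447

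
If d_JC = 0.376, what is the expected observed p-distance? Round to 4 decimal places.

p = (3/4)(1 − e^(−4d/3)) = 0.75 × (1 − e^(-0.501333)) = 0.75 × (1 − 0.605723) = 0.295708.

0.2957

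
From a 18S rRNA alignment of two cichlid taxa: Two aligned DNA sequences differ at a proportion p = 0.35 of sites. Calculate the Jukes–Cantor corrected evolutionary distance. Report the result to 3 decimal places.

0.471

d = −(3/4) ln(1 − 4p/3) = −0.75 ln(1 − 0.466667) = −0.75 ln(0.533333)
  = −0.75 × (-0.628609) = 0.471457 substitutions/site.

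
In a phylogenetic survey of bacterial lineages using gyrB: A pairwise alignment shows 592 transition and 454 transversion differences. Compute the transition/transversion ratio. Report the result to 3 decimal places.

R = 592/454 = 1.303964… ≈ 1.304 (to 3 d.p.).

1.304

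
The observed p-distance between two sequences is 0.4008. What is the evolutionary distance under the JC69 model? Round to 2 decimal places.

0.57

d = −(3/4) ln(1 − 4p/3) = −0.75 ln(1 − 0.5344) = −0.75 ln(0.4656)
  = −0.75 × (-0.764428) = 0.573321 substitutions/site.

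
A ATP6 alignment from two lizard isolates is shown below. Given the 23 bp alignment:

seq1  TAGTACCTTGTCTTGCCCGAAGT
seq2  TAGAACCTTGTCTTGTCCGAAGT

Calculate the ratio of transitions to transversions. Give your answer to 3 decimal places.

Transitions are A↔G and C↔T; transversions are all other mismatches.
Transitions: 1. Transversions: 1.
R = 1/1 = 1.000.

1.000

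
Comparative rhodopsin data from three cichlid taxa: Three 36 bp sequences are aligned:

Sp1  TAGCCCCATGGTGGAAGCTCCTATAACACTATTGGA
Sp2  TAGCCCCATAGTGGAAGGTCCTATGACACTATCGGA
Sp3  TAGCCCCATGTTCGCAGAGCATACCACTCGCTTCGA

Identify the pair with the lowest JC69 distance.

Sp1 and Sp2

Sp1–Sp2: 4/36 differ, p = 0.111, d = 0.120.
Sp1–Sp3: 12/36 differ, p = 0.333, d = 0.441.
Sp2–Sp3: 14/36 differ, p = 0.389, d = 0.548.
The smallest distance is between Sp1 and Sp2.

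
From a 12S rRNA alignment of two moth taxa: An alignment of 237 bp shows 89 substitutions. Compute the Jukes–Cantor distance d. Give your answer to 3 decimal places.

0.521

p = 89/237 ≈ 0.375527.
d = −(3/4) ln(1 − 4p/3) = −0.75 ln(1 − 0.500703) = −0.75 ln(0.499297)
  = −0.75 × (-0.694554) = 0.520916 substitutions/site.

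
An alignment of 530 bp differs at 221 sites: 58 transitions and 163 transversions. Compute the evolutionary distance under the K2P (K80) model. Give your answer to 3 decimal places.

0.612

P = 58/530 ≈ 0.109434 and Q = 163/530 ≈ 0.307547.
Under the Kimura two-parameter model, d = −½ ln(1 − 2P − Q) − ¼ ln(1 − 2Q).
1 − 2P − Q = 0.473585, giving −½ ln(0.473585) = 0.373712.
1 − 2Q = 0.384906, giving −¼ ln(0.384906) = 0.238689.
d = 0.373712 + 0.238689 = 0.612401.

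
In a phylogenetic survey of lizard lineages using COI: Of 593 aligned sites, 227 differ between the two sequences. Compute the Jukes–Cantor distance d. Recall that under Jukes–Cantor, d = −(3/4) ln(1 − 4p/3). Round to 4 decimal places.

0.5356

p = 227/593 ≈ 0.382799.
d = −(3/4) ln(1 − 4p/3) = −0.75 ln(1 − 0.510399) = −0.75 ln(0.489601)
  = −0.75 × (-0.714165) = 0.535624 substitutions/site.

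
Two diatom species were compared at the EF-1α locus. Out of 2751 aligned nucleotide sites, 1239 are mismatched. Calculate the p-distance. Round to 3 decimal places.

0.450

p = 1239/2751 = 0.450381… ≈ 0.450 (to 3 d.p.).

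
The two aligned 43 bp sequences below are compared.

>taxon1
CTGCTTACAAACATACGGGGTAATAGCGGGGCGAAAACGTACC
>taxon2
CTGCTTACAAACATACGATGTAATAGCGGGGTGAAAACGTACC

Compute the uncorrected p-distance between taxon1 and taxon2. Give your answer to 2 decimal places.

0.07

The sequences differ at 3 of 43 positions (sites 18, 19, 32).
p = 3/43 = 0.069767… ≈ 0.07 (to 2 d.p.).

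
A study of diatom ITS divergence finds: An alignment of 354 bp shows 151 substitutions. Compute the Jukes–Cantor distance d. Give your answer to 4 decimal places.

p = 151/354 ≈ 0.426554.
d = −(3/4) ln(1 − 4p/3) = −0.75 ln(1 − 0.568739) = −0.75 ln(0.431261)
  = −0.75 × (-0.841042) = 0.630782 substitutions/site.

0.6308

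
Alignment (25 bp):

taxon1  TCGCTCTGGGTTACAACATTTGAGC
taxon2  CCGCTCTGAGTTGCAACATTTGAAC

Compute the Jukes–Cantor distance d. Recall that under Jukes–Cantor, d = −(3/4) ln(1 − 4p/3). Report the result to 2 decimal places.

0.18

The sequences differ at 4 of 25 sites (1, 9, 13, 24), so p = 4/25 = 0.16.
d = −(3/4) ln(1 − 4p/3) = −0.75 ln(1 − 0.213333) = −0.75 ln(0.786667)
  = −0.75 × (-0.239950) = 0.179963 substitutions/site.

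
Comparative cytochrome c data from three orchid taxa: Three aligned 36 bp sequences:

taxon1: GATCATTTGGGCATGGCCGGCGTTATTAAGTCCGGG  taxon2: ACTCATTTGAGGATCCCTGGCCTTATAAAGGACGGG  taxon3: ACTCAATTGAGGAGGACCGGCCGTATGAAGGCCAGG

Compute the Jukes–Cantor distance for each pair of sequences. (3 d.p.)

taxon1–taxon2: 11/36 sites differ → p ≈ 0.305556, d = −0.75 ln(1 − 0.407408) = 0.392437 ≈ 0.392.
taxon1–taxon3: 12/36 sites differ → p ≈ 0.333333, d = −0.75 ln(1 − 0.444444) = 0.440839 ≈ 0.441.
taxon2–taxon3: 9/36 sites differ → p = 0.25, d = −0.75 ln(1 − 0.333333) = 0.304098 ≈ 0.304.

d(taxon1,taxon2) = 0.392, d(taxon1,taxon3) = 0.441, d(taxon2,taxon3) = 0.304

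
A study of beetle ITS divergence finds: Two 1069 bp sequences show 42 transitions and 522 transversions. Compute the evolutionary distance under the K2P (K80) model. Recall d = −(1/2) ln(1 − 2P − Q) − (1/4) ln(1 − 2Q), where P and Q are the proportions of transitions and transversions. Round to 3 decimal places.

1.357

P = 42/1069 ≈ 0.039289 and Q = 522/1069 ≈ 0.488307.
Under the Kimura two-parameter model, d = −½ ln(1 − 2P − Q) − ¼ ln(1 − 2Q).
1 − 2P − Q = 0.433115, giving −½ ln(0.433115) = 0.418376.
1 − 2Q = 0.023386, giving −¼ ln(0.023386) = 0.938904.
d = 0.418376 + 0.938904 = 1.357280.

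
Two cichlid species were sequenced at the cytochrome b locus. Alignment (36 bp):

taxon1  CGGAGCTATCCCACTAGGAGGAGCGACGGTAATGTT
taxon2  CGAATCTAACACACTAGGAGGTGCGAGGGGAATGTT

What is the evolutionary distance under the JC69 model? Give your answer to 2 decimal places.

0.23

The sequences differ at 7 of 36 sites (3, 5, 9, 11, 22, 27, 30), so p = 7/36 ≈ 0.194444.
d = −(3/4) ln(1 − 4p/3) = −0.75 ln(1 − 0.259259) = −0.75 ln(0.740741)
  = −0.75 × (-0.300104) = 0.225078 substitutions/site.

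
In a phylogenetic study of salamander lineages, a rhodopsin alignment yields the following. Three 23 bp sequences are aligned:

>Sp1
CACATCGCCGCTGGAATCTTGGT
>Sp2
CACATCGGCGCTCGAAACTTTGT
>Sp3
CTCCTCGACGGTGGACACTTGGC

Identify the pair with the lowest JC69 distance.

Sp1–Sp2: 4/23 differ, p = 0.174, d = 0.198.
Sp1–Sp3: 7/23 differ, p = 0.304, d = 0.390.
Sp2–Sp3: 8/23 differ, p = 0.348, d = 0.467.
The smallest distance is between Sp1 and Sp2.

Sp1 and Sp2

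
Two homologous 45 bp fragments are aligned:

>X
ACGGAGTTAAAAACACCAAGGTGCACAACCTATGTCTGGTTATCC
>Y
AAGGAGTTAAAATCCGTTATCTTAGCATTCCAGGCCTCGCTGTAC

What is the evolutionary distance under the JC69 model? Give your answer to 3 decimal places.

The sequences differ at 20 of 45 sites, so p = 20/45 ≈ 0.444444.
d = −(3/4) ln(1 − 4p/3) = −0.75 ln(1 − 0.592592) = −0.75 ln(0.407408)
  = −0.75 × (-0.897940) = 0.673455 substitutions/site.

0.673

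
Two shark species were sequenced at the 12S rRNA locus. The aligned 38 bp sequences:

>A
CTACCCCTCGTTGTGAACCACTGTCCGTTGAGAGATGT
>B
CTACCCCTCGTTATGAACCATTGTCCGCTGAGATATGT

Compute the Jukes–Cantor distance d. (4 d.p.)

The sequences differ at 4 of 38 sites (13, 21, 28, 34), so p = 4/38 ≈ 0.105263.
d = −(3/4) ln(1 − 4p/3) = −0.75 ln(1 − 0.140351) = −0.75 ln(0.859649)
  = −0.75 × (-0.151231) = 0.113423 substitutions/site.

0.1134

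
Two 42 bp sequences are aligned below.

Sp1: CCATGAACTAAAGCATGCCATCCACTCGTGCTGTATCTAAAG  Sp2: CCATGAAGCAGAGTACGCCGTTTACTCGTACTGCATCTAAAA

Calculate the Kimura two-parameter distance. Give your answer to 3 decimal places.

Of 42 sites, 10 differences are transitions and 1 are transversions, so P = 10/42 ≈ 0.238095 and Q = 1/42 ≈ 0.02381.
Under the Kimura two-parameter model, d = −½ ln(1 − 2P − Q) − ¼ ln(1 − 2Q).
1 − 2P − Q = 0.5, giving −½ ln(0.5) = 0.346574.
1 − 2Q = 0.95238, giving −¼ ln(0.95238) = 0.012198.
d = 0.346574 + 0.012198 = 0.358772.

0.359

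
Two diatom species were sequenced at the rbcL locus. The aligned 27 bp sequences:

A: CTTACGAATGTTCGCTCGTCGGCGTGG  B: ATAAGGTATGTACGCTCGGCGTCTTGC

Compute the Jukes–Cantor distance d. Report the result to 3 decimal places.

The sequences differ at 9 of 27 sites (1, 3, 5, 7, 12, 19, 22, 24, 27), so p = 9/27 ≈ 0.333333.
d = −(3/4) ln(1 − 4p/3) = −0.75 ln(1 − 0.444444) = −0.75 ln(0.555556)
  = −0.75 × (-0.587786) = 0.440840 substitutions/site.

0.441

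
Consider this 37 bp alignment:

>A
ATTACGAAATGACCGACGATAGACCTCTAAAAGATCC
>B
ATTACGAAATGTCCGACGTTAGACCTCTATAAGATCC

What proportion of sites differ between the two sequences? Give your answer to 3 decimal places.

The sequences differ at 3 of 37 positions (sites 12, 19, 30).
p = 3/37 = 0.081081… ≈ 0.081 (to 3 d.p.).

0.081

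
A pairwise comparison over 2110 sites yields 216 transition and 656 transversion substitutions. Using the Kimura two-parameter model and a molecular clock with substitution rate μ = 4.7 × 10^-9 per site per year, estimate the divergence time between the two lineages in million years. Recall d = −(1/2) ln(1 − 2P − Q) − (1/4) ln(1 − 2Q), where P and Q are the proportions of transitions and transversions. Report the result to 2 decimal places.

64.42

P = 216/2110 ≈ 0.10237 and Q = 656/2110 ≈ 0.3109.
Under the Kimura two-parameter model, d = −½ ln(1 − 2P − Q) − ¼ ln(1 − 2Q).
1 − 2P − Q = 0.48436, giving −½ ln(0.48436) = 0.362463.
1 − 2Q = 0.3782, giving −¼ ln(0.3782) = 0.243083.
d = 0.362463 + 0.243083 = 0.605546.
Under a molecular clock d = 2μt, so t = d/(2μ) = 0.605546 / (2 × 4.7 × 10^-9) = 64.42 million years.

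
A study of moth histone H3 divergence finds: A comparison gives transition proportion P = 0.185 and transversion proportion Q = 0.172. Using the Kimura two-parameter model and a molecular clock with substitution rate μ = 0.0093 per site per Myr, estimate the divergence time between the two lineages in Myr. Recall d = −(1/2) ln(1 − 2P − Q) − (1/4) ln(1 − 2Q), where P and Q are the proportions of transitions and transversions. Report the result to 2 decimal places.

26.66

Under the Kimura two-parameter model, d = −½ ln(1 − 2P − Q) − ¼ ln(1 − 2Q).
1 − 2P − Q = 0.458, giving −½ ln(0.458) = 0.390443.
1 − 2Q = 0.656, giving −¼ ln(0.656) = 0.105399.
d = 0.390443 + 0.105399 = 0.495842.
Under a molecular clock d = 2μt, so t = d/(2μ) = 0.495842 / (2 × 0.0093) = 26.66 Myr.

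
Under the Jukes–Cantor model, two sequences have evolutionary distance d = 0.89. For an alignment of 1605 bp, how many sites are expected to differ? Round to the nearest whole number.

Invert JC69: p = (3/4)(1 − e^(−4d/3)) = 0.75 × (1 − e^(-1.186667)) = 0.75 × (1 − 0.305237) = 0.521072.
Expected differing sites = pL ≈ 0.521072 × 1605 = 836.32056 ≈ 836.

836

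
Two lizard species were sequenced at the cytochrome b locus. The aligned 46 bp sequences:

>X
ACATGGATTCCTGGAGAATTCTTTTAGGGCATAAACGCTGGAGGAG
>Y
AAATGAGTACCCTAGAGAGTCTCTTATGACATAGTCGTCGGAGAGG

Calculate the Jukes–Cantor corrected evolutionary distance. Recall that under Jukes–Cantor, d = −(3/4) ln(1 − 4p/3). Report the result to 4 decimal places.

The sequences differ at 20 of 46 sites, so p = 20/46 ≈ 0.434783.
d = −(3/4) ln(1 − 4p/3) = −0.75 ln(1 − 0.579711) = −0.75 ln(0.420289)
  = −0.75 × (-0.866813) = 0.650110 substitutions/site.

0.6501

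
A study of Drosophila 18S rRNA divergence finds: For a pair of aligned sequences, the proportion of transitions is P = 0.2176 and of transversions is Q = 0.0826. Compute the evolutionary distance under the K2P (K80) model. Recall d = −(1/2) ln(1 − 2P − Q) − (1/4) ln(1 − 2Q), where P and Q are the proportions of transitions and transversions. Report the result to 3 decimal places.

Under the Kimura two-parameter model, d = −½ ln(1 − 2P − Q) − ¼ ln(1 − 2Q).
1 − 2P − Q = 0.4822, giving −½ ln(0.4822) = 0.364698.
1 − 2Q = 0.8348, giving −¼ ln(0.8348) = 0.045141.
d = 0.364698 + 0.045141 = 0.409839.

0.410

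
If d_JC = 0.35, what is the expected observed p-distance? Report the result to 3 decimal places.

p = (3/4)(1 − e^(−4d/3)) = 0.75 × (1 − e^(-0.466667)) = 0.75 × (1 − 0.627089) = 0.279683.

0.280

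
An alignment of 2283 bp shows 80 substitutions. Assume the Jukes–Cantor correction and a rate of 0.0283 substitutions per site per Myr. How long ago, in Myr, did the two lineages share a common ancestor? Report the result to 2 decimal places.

p = 80/2283 ≈ 0.035042.
d = −(3/4) ln(1 − 4p/3) = −0.75 ln(1 − 0.046723) = −0.75 ln(0.953277)
  = −0.75 × (-0.047850) = 0.035888 substitutions/site.
Under a molecular clock d = 2μt, so t = d/(2μ) = 0.035888 / (2 × 0.0283) = 0.63 Myr.

0.63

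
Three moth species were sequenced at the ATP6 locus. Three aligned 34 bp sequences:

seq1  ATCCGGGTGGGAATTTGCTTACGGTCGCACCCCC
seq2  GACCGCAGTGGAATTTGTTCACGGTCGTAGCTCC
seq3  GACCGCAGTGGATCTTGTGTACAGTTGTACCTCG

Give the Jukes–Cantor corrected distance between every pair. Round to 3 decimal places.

d(seq1,seq2) = 0.423, d(seq1,seq3) = 0.665, d(seq2,seq3) = 0.282

seq1–seq2: 11/34 sites differ → p ≈ 0.323529, d = −0.75 ln(1 − 0.431372) = 0.423397 ≈ 0.423.
seq1–seq3: 15/34 sites differ → p ≈ 0.441176, d = −0.75 ln(1 − 0.588235) = 0.665477 ≈ 0.665.
seq2–seq3: 8/34 sites differ → p ≈ 0.235294, d = −0.75 ln(1 − 0.313725) = 0.282358 ≈ 0.282.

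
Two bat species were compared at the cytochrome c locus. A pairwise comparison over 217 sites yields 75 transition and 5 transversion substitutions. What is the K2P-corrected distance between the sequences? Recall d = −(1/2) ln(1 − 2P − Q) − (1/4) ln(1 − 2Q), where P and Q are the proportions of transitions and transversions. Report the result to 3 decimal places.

P = 75/217 ≈ 0.345622 and Q = 5/217 ≈ 0.023041.
Under the Kimura two-parameter model, d = −½ ln(1 − 2P − Q) − ¼ ln(1 − 2Q).
1 − 2P − Q = 0.285715, giving −½ ln(0.285715) = 0.626380.
1 − 2Q = 0.953918, giving −¼ ln(0.953918) = 0.011794.
d = 0.626380 + 0.011794 = 0.638174.

0.638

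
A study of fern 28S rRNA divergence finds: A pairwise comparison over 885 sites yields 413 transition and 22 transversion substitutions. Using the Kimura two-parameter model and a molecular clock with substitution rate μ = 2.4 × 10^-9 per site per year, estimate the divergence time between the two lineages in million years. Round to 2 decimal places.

333.35

P = 413/885 ≈ 0.466667 and Q = 22/885 ≈ 0.024859.
Under the Kimura two-parameter model, d = −½ ln(1 − 2P − Q) − ¼ ln(1 − 2Q).
1 − 2P − Q = 0.041807, giving −½ ln(0.041807) = 1.587346.
1 − 2Q = 0.950282, giving −¼ ln(0.950282) = 0.012749.
d = 1.587346 + 0.012749 = 1.600095.
Under a molecular clock d = 2μt, so t = d/(2μ) = 1.600095 / (2 × 2.4 × 10^-9) = 333.35 million years.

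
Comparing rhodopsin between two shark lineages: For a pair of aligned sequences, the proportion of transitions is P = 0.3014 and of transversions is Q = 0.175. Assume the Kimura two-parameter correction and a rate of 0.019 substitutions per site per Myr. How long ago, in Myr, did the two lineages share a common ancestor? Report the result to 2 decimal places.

22.63

Under the Kimura two-parameter model, d = −½ ln(1 − 2P − Q) − ¼ ln(1 − 2Q).
1 − 2P − Q = 0.2222, giving −½ ln(0.2222) = 0.752089.
1 − 2Q = 0.65, giving −¼ ln(0.65) = 0.107696.
d = 0.752089 + 0.107696 = 0.859785.
Under a molecular clock d = 2μt, so t = d/(2μ) = 0.859785 / (2 × 0.019) = 22.63 Myr.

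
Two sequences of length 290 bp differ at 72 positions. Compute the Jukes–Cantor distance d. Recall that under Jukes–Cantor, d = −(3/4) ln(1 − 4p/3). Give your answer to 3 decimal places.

p = 72/290 ≈ 0.248276.
d = −(3/4) ln(1 − 4p/3) = −0.75 ln(1 − 0.331035) = −0.75 ln(0.668965)
  = −0.75 × (-0.402024) = 0.301518 substitutions/site.

0.302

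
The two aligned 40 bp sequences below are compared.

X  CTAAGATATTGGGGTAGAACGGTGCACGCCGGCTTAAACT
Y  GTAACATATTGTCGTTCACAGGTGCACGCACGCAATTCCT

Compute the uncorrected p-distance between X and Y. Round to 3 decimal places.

The sequences differ at 15 of 40 positions.
p = 15/40 = 0.375.

0.375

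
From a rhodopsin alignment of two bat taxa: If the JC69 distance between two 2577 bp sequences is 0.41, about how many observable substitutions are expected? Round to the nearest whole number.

Invert JC69: p = (3/4)(1 − e^(−4d/3)) = 0.75 × (1 − e^(-0.546667)) = 0.75 × (1 − 0.578876) = 0.315843.
Expected differing sites = pL ≈ 0.315843 × 2577 = 813.927411 ≈ 814.

814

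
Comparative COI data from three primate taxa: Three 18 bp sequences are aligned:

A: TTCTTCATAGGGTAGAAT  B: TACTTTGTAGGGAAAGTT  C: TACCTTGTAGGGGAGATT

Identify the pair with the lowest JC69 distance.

A–B: 7/18 differ, p = 0.389, d = 0.548.
A–C: 6/18 differ, p = 0.333, d = 0.441.
B–C: 4/18 differ, p = 0.222, d = 0.264.
The smallest distance is between B and C.

B and C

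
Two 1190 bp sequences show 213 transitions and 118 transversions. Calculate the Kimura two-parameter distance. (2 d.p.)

P = 213/1190 ≈ 0.178992 and Q = 118/1190 ≈ 0.09916.
Under the Kimura two-parameter model, d = −½ ln(1 − 2P − Q) − ¼ ln(1 − 2Q).
1 − 2P − Q = 0.542856, giving −½ ln(0.542856) = 0.305456.
1 − 2Q = 0.80168, giving −¼ ln(0.80168) = 0.055261.
d = 0.305456 + 0.055261 = 0.360717.

0.36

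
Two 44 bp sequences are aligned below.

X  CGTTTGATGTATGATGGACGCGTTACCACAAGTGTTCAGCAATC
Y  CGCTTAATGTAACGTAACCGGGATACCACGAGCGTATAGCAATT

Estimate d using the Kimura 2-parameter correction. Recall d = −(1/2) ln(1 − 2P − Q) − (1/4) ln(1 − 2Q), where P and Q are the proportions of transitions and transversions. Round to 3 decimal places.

Of 44 sites, 9 differences are transitions and 6 are transversions, so P = 9/44 ≈ 0.204545 and Q = 6/44 ≈ 0.136364.
Under the Kimura two-parameter model, d = −½ ln(1 − 2P − Q) − ¼ ln(1 − 2Q).
1 − 2P − Q = 0.454546, giving −½ ln(0.454546) = 0.394228.
1 − 2Q = 0.727272, giving −¼ ln(0.727272) = 0.079614.
d = 0.394228 + 0.079614 = 0.473842.

0.474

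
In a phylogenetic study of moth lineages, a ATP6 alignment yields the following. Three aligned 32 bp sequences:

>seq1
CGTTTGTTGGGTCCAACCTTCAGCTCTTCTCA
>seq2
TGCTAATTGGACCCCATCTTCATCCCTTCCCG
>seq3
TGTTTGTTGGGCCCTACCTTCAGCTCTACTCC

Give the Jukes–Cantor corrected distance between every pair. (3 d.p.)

d(seq1,seq2) = 0.520, d(seq1,seq3) = 0.175, d(seq2,seq3) = 0.460

seq1–seq2: 12/32 sites differ → p = 0.375, d = −0.75 ln(1 − 0.5) = 0.519860 ≈ 0.520.
seq1–seq3: 5/32 sites differ → p = 0.15625, d = −0.75 ln(1 − 0.208333) = 0.175211 ≈ 0.175.
seq2–seq3: 11/32 sites differ → p = 0.34375, d = −0.75 ln(1 − 0.458333) = 0.459828 ≈ 0.460.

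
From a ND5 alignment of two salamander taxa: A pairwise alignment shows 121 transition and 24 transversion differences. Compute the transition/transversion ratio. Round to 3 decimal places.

5.042

R = 121/24 = 5.041666… ≈ 5.042 (to 3 d.p.).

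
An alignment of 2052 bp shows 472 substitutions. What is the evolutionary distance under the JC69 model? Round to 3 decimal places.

p = 472/2052 ≈ 0.230019.
d = −(3/4) ln(1 − 4p/3) = −0.75 ln(1 − 0.306692) = −0.75 ln(0.693308)
  = −0.75 × (-0.366281) = 0.274711 substitutions/site.

0.275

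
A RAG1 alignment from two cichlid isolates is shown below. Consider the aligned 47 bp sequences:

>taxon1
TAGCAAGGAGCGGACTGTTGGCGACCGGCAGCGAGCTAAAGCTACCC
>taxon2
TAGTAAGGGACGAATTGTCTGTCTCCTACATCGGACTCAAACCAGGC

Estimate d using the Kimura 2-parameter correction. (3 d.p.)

Of 47 sites, 12 differences are transitions and 8 are transversions, so P = 12/47 ≈ 0.255319 and Q = 8/47 ≈ 0.170213.
Under the Kimura two-parameter model, d = −½ ln(1 − 2P − Q) − ¼ ln(1 − 2Q).
1 − 2P − Q = 0.319149, giving −½ ln(0.319149) = 0.571049.
1 − 2Q = 0.659574, giving −¼ ln(0.659574) = 0.104040.
d = 0.571049 + 0.104040 = 0.675089.

0.675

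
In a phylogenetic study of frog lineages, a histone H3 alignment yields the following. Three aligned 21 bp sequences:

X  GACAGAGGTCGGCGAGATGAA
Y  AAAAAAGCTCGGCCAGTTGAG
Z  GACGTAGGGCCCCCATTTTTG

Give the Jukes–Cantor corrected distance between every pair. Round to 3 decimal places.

d(X,Y) = 0.441, d(X,Z) = 0.899, d(Y,Z) = 0.899

X–Y: 7/21 sites differ → p ≈ 0.333333, d = −0.75 ln(1 − 0.444444) = 0.440839 ≈ 0.441.
X–Z: 11/21 sites differ → p ≈ 0.52381, d = −0.75 ln(1 − 0.698413) = 0.899023 ≈ 0.899.
Y–Z: 11/21 sites differ → p ≈ 0.52381, d = −0.75 ln(1 − 0.698413) = 0.899023 ≈ 0.899.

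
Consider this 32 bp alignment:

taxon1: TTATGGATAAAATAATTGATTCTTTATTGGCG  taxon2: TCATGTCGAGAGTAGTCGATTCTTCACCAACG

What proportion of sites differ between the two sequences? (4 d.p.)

The sequences differ at 13 of 32 positions.
p = 13/32 = 0.40625 ≈ 0.4063 (to 4 d.p.).

0.4063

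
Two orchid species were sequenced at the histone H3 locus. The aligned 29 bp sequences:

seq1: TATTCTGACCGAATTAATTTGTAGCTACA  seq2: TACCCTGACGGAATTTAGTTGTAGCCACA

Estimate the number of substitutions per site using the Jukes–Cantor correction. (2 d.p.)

The sequences differ at 6 of 29 sites (3, 4, 10, 16, 18, 26), so p = 6/29 ≈ 0.206897.
d = −(3/4) ln(1 − 4p/3) = −0.75 ln(1 − 0.275863) = −0.75 ln(0.724137)
  = −0.75 × (-0.322775) = 0.242081 substitutions/site.

0.24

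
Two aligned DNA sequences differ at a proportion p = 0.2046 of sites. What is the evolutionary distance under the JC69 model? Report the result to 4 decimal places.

d = −(3/4) ln(1 − 4p/3) = −0.75 ln(1 − 0.2728) = −0.75 ln(0.7272)
  = −0.75 × (-0.318554) = 0.238916 substitutions/site.

0.2389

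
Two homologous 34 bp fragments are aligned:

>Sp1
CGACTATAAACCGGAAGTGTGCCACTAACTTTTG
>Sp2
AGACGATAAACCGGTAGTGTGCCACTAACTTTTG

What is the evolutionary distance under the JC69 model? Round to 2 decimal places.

The sequences differ at 3 of 34 sites (1, 5, 15), so p = 3/34 ≈ 0.088235.
d = −(3/4) ln(1 − 4p/3) = −0.75 ln(1 − 0.117647) = −0.75 ln(0.882353)
  = −0.75 × (-0.125163) = 0.093872 substitutions/site.

0.09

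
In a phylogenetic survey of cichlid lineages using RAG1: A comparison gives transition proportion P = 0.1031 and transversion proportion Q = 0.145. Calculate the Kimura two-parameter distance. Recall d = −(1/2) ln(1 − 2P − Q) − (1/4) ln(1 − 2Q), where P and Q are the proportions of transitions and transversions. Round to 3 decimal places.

Under the Kimura two-parameter model, d = −½ ln(1 − 2P − Q) − ¼ ln(1 − 2Q).
1 − 2P − Q = 0.6488, giving −½ ln(0.6488) = 0.216315.
1 − 2Q = 0.71, giving −¼ ln(0.71) = 0.085623.
d = 0.216315 + 0.085623 = 0.301938.

0.302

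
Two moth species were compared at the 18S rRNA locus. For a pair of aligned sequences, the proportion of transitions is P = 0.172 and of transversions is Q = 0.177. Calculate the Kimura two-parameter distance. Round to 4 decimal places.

Under the Kimura two-parameter model, d = −½ ln(1 − 2P − Q) − ¼ ln(1 − 2Q).
1 − 2P − Q = 0.479, giving −½ ln(0.479) = 0.368027.
1 − 2Q = 0.646, giving −¼ ln(0.646) = 0.109239.
d = 0.368027 + 0.109239 = 0.477266.

0.4773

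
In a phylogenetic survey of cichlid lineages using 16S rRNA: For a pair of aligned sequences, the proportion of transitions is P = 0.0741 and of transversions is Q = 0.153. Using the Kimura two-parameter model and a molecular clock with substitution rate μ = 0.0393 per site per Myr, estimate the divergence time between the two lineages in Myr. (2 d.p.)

3.44

Under the Kimura two-parameter model, d = −½ ln(1 − 2P − Q) − ¼ ln(1 − 2Q).
1 − 2P − Q = 0.6988, giving −½ ln(0.6988) = 0.179195.
1 − 2Q = 0.694, giving −¼ ln(0.694) = 0.091321.
d = 0.179195 + 0.091321 = 0.270516.
Under a molecular clock d = 2μt, so t = d/(2μ) = 0.270516 / (2 × 0.0393) = 3.44 Myr.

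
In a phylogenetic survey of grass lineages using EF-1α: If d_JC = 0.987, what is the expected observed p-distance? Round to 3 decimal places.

0.549

p = (3/4)(1 − e^(−4d/3)) = 0.75 × (1 − e^(-1.316)) = 0.75 × (1 − 0.268206) = 0.548846.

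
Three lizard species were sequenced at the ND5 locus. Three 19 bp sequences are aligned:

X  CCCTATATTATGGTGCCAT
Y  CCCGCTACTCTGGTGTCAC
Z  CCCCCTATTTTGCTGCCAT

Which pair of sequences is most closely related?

X–Y: 6/19 differ, p = 0.316, d = 0.410.
X–Z: 4/19 differ, p = 0.211, d = 0.247.
Y–Z: 6/19 differ, p = 0.316, d = 0.410.
The smallest distance is between X and Z.

X and Z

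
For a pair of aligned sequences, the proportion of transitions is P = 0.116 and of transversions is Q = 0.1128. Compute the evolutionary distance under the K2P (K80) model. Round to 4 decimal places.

0.2753

Under the Kimura two-parameter model, d = −½ ln(1 − 2P − Q) − ¼ ln(1 − 2Q).
1 − 2P − Q = 0.6552, giving −½ ln(0.6552) = 0.211407.
1 − 2Q = 0.7744, giving −¼ ln(0.7744) = 0.063917.
d = 0.211407 + 0.063917 = 0.275324.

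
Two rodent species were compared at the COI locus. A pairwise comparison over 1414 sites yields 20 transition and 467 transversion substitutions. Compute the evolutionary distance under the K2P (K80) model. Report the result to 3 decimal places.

0.492

P = 20/1414 ≈ 0.014144 and Q = 467/1414 ≈ 0.330269.
Under the Kimura two-parameter model, d = −½ ln(1 − 2P − Q) − ¼ ln(1 − 2Q).
1 − 2P − Q = 0.641443, giving −½ ln(0.641443) = 0.222017.
1 − 2Q = 0.339462, giving −¼ ln(0.339462) = 0.270098.
d = 0.222017 + 0.270098 = 0.492115.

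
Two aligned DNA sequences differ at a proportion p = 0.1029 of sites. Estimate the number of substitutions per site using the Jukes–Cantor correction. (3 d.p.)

d = −(3/4) ln(1 − 4p/3) = −0.75 ln(1 − 0.1372) = −0.75 ln(0.8628)
  = −0.75 × (-0.147572) = 0.110679 substitutions/site.

0.111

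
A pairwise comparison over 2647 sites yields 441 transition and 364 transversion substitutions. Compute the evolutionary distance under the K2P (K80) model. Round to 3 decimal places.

0.399

P = 441/2647 ≈ 0.166604 and Q = 364/2647 ≈ 0.137514.
Under the Kimura two-parameter model, d = −½ ln(1 − 2P − Q) − ¼ ln(1 − 2Q).
1 − 2P − Q = 0.529278, giving −½ ln(0.529278) = 0.318121.
1 − 2Q = 0.724972, giving −¼ ln(0.724972) = 0.080406.
d = 0.318121 + 0.080406 = 0.398527.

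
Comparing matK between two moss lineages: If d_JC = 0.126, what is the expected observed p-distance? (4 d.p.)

p = (3/4)(1 − e^(−4d/3)) = 0.75 × (1 − e^(-0.168)) = 0.75 × (1 − 0.845354) = 0.115985.

0.1160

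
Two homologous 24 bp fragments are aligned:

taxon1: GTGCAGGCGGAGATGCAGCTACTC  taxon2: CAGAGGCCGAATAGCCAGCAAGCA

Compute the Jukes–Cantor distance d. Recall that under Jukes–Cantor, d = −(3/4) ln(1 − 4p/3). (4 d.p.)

0.9607

The sequences differ at 13 of 24 sites, so p = 13/24 ≈ 0.541667.
d = −(3/4) ln(1 − 4p/3) = −0.75 ln(1 − 0.722223) = −0.75 ln(0.277777)
  = −0.75 × (-1.280937) = 0.960703 substitutions/site.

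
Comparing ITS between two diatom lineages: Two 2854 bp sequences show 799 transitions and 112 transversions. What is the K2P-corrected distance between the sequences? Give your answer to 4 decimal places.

0.4775

P = 799/2854 ≈ 0.279958 and Q = 112/2854 ≈ 0.039243.
Under the Kimura two-parameter model, d = −½ ln(1 − 2P − Q) − ¼ ln(1 − 2Q).
1 − 2P − Q = 0.400841, giving −½ ln(0.400841) = 0.457095.
1 − 2Q = 0.921514, giving −¼ ln(0.921514) = 0.020434.
d = 0.457095 + 0.020434 = 0.477529.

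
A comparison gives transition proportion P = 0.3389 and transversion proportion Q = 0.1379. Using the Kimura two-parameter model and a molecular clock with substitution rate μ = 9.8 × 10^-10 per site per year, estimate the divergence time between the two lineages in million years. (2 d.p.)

Under the Kimura two-parameter model, d = −½ ln(1 − 2P − Q) − ¼ ln(1 − 2Q).
1 − 2P − Q = 0.1843, giving −½ ln(0.1843) = 0.845595.
1 − 2Q = 0.7242, giving −¼ ln(0.7242) = 0.080672.
d = 0.845595 + 0.080672 = 0.926267.
Under a molecular clock d = 2μt, so t = d/(2μ) = 0.926267 / (2 × 9.8 × 10^-10) = 472.59 million years.

472.59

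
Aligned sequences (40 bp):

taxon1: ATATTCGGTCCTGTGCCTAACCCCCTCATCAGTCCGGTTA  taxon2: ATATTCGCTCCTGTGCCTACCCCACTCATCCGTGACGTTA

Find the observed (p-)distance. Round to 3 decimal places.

0.175

The sequences differ at 7 of 40 positions (sites 8, 20, 24, 31, 34, 35, 36).
p = 7/40 = 0.175.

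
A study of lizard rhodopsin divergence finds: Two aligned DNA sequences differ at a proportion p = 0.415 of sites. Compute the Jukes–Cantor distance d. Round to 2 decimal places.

0.60

d = −(3/4) ln(1 − 4p/3) = −0.75 ln(1 − 0.553333) = −0.75 ln(0.446667)
  = −0.75 × (-0.805942) = 0.604457 substitutions/site.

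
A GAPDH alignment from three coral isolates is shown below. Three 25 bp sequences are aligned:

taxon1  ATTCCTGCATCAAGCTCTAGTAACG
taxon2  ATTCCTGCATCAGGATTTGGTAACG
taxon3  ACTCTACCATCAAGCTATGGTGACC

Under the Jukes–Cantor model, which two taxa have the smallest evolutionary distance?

taxon1 and taxon2

taxon1–taxon2: 4/25 differ, p = 0.160, d = 0.180.
taxon1–taxon3: 8/25 differ, p = 0.320, d = 0.417.
taxon2–taxon3: 9/25 differ, p = 0.360, d = 0.490.
The smallest distance is between taxon1 and taxon2.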